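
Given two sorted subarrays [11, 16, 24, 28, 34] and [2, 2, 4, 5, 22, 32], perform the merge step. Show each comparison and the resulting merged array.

Merging process:

Compare 11 vs 2: take 2 from right. Merged: [2]
Compare 11 vs 2: take 2 from right. Merged: [2, 2]
Compare 11 vs 4: take 4 from right. Merged: [2, 2, 4]
Compare 11 vs 5: take 5 from right. Merged: [2, 2, 4, 5]
Compare 11 vs 22: take 11 from left. Merged: [2, 2, 4, 5, 11]
Compare 16 vs 22: take 16 from left. Merged: [2, 2, 4, 5, 11, 16]
Compare 24 vs 22: take 22 from right. Merged: [2, 2, 4, 5, 11, 16, 22]
Compare 24 vs 32: take 24 from left. Merged: [2, 2, 4, 5, 11, 16, 22, 24]
Compare 28 vs 32: take 28 from left. Merged: [2, 2, 4, 5, 11, 16, 22, 24, 28]
Compare 34 vs 32: take 32 from right. Merged: [2, 2, 4, 5, 11, 16, 22, 24, 28, 32]
Append remaining from left: [34]. Merged: [2, 2, 4, 5, 11, 16, 22, 24, 28, 32, 34]

Final merged array: [2, 2, 4, 5, 11, 16, 22, 24, 28, 32, 34]
Total comparisons: 10

The merged array is [2, 2, 4, 5, 11, 16, 22, 24, 28, 32, 34], requiring 10 comparisons. The merge step runs in O(n) time where n is the total number of elements.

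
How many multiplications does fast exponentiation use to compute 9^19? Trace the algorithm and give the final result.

Computing 9^19 by squaring (build up from 9^1; each line after the first costs one multiplication):

9^1 = 9
9^2 = (9^1)^2 = 9^2 = 81
9^4 = (9^2)^2 = 81^2 = 6561
9^8 = (9^4)^2 = 6561^2 = 43046721
9^9 = 9 * 9^8 = 9 * 43046721 = 387420489
9^18 = (9^9)^2 = 387420489^2 = 150094635296999121
9^19 = 9 * 9^18 = 9 * 150094635296999121 = 1350851717672992089

Result: 1350851717672992089
Multiplications needed: 6 (6 lines after 9^1)

9^19 = 1350851717672992089. Using exponentiation by squaring, this requires 6 multiplications. The key idea: if the exponent is even, square the half-power; if odd, multiply by the base once.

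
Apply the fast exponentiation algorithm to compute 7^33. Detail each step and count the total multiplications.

Computing 7^33 by squaring (build up from 7^1; each line after the first costs one multiplication):

7^1 = 7
7^2 = (7^1)^2 = 7^2 = 49
7^4 = (7^2)^2 = 49^2 = 2401
7^8 = (7^4)^2 = 2401^2 = 5764801
7^16 = (7^8)^2 = 5764801^2 = 33232930569601
7^32 = (7^16)^2 = 33232930569601^2 = 1104427674243920646305299201
7^33 = 7 * 7^32 = 7 * 1104427674243920646305299201 = 7730993719707444524137094407

Result: 7730993719707444524137094407
Multiplications needed: 6 (6 lines after 7^1)

7^33 = 7730993719707444524137094407. Using exponentiation by squaring, this requires 6 multiplications. The key idea: if the exponent is even, square the half-power; if odd, multiply by the base once.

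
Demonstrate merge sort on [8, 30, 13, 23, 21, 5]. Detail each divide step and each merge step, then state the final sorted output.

Merge sort trace:

Split: [8, 30, 13, 23, 21, 5] -> [8, 30, 13] and [23, 21, 5]
  Split: [8, 30, 13] -> [8] and [30, 13]
    Split: [30, 13] -> [30] and [13]
    Merge: [30] + [13] -> [13, 30]
  Merge: [8] + [13, 30] -> [8, 13, 30]
  Split: [23, 21, 5] -> [23] and [21, 5]
    Split: [21, 5] -> [21] and [5]
    Merge: [21] + [5] -> [5, 21]
  Merge: [23] + [5, 21] -> [5, 21, 23]
Merge: [8, 13, 30] + [5, 21, 23] -> [5, 8, 13, 21, 23, 30]

Final sorted array: [5, 8, 13, 21, 23, 30]

The merge sort proceeds by recursively splitting the array and merging sorted halves.
After all merges, the sorted array is [5, 8, 13, 21, 23, 30].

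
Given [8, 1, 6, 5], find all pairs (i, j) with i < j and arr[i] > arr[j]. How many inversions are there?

Finding inversions in [8, 1, 6, 5]:

(0, 1): arr[0]=8 > arr[1]=1
(0, 2): arr[0]=8 > arr[2]=6
(0, 3): arr[0]=8 > arr[3]=5
(2, 3): arr[2]=6 > arr[3]=5

Total inversions: 4

The array has 4 inversion(s): (0,1), (0,2), (0,3), (2,3). Each pair (i,j) satisfies i < j and arr[i] > arr[j].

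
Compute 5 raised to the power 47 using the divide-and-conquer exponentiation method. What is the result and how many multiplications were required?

Computing 5^47 by squaring (build up from 5^1; each line after the first costs one multiplication):

5^1 = 5
5^2 = (5^1)^2 = 5^2 = 25
5^4 = (5^2)^2 = 25^2 = 625
5^5 = 5 * 5^4 = 5 * 625 = 3125
5^10 = (5^5)^2 = 3125^2 = 9765625
5^11 = 5 * 5^10 = 5 * 9765625 = 48828125
5^22 = (5^11)^2 = 48828125^2 = 2384185791015625
5^23 = 5 * 5^22 = 5 * 2384185791015625 = 11920928955078125
5^46 = (5^23)^2 = 11920928955078125^2 = 142108547152020037174224853515625
5^47 = 5 * 5^46 = 5 * 142108547152020037174224853515625 = 710542735760100185871124267578125

Result: 710542735760100185871124267578125
Multiplications needed: 9 (9 lines after 5^1)

5^47 = 710542735760100185871124267578125. Using exponentiation by squaring, this requires 9 multiplications. The key idea: if the exponent is even, square the half-power; if odd, multiply by the base once.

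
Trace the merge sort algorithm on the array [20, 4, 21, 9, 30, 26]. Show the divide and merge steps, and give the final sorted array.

Merge sort trace:

Split: [20, 4, 21, 9, 30, 26] -> [20, 4, 21] and [9, 30, 26]
  Split: [20, 4, 21] -> [20] and [4, 21]
    Split: [4, 21] -> [4] and [21]
    Merge: [4] + [21] -> [4, 21]
  Merge: [20] + [4, 21] -> [4, 20, 21]
  Split: [9, 30, 26] -> [9] and [30, 26]
    Split: [30, 26] -> [30] and [26]
    Merge: [30] + [26] -> [26, 30]
  Merge: [9] + [26, 30] -> [9, 26, 30]
Merge: [4, 20, 21] + [9, 26, 30] -> [4, 9, 20, 21, 26, 30]

Final sorted array: [4, 9, 20, 21, 26, 30]

The merge sort proceeds by recursively splitting the array and merging sorted halves.
After all merges, the sorted array is [4, 9, 20, 21, 26, 30].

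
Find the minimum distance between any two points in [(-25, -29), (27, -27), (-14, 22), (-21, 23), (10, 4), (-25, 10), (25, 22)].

Computing all pairwise distances among 7 points:

d((-25, -29), (27, -27)) = 52.0384
d((-25, -29), (-14, 22)) = 52.1728
d((-25, -29), (-21, 23)) = 52.1536
d((-25, -29), (10, 4)) = 48.1041
d((-25, -29), (-25, 10)) = 39.0
d((-25, -29), (25, 22)) = 71.4213
d((27, -27), (-14, 22)) = 63.8905
d((27, -27), (-21, 23)) = 69.3109
d((27, -27), (10, 4)) = 35.3553
d((27, -27), (-25, 10)) = 63.8201
d((27, -27), (25, 22)) = 49.0408
d((-14, 22), (-21, 23)) = 7.0711 <-- minimum
d((-14, 22), (10, 4)) = 30.0
d((-14, 22), (-25, 10)) = 16.2788
d((-14, 22), (25, 22)) = 39.0
d((-21, 23), (10, 4)) = 36.3593
d((-21, 23), (-25, 10)) = 13.6015
d((-21, 23), (25, 22)) = 46.0109
d((10, 4), (-25, 10)) = 35.5106
d((10, 4), (25, 22)) = 23.4307
d((-25, 10), (25, 22)) = 51.4198

Closest pair: (-14, 22) and (-21, 23) with distance 7.0711

The closest pair is (-14, 22) and (-21, 23) with Euclidean distance 7.0711. For 7 points, brute-force pairwise comparison is shown above. For large n, the divide-and-conquer algorithm (sort by x, recurse on halves, check the dividing strip) achieves O(n log n).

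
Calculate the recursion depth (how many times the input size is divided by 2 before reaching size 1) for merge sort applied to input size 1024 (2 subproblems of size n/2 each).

For divide and conquer with division factor 2:

Problem sizes at each level:
Level 0: 1024
Level 1: 512
Level 2: 256
Level 3: 128
Level 4: 64
Level 5: 32
Level 6: 16
Level 7: 8
Level 8: 4
Level 9: 2
Level 10: 1

The root is level 0 and the size-1 base case is level 10 (the tree spans levels 0 through 10, i.e. 11 levels counting the root), so the depth is the number of divisions: log_2(1024) = 10

The recursion tree depth is log_2(1024) = 10. At each level, the problem size is divided by 2, so it takes 10 divisions to reduce to a base case of size 1. The algorithm makes 2 recursive calls at each level.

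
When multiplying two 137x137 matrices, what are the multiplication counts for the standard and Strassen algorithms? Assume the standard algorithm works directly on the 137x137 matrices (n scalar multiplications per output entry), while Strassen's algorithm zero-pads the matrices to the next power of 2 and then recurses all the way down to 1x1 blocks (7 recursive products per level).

Matrix multiplication for 137x137 matrices:

Strassen's algorithm requires power-of-2 dimensions. Pad 137x137 to 256x256 (next power of 2).

Standard algorithm: 137^3 = 2571353 multiplications
Strassen's algorithm: 7^(log2(256)) = 7^8 = 5764801 multiplications
Difference: 2571353 - 5764801 = -3193448 (Strassen uses MORE here due to padding overhead — for small or just-over-power-of-2 n, padding can outweigh the per-level savings)

Standard: 2571353 multiplications (137^3). Strassen: 5764801 multiplications (7^8, after padding to 256x256). Strassen reduces 8 recursive multiplications to 7 at each level.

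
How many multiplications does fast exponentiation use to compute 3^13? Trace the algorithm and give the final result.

Computing 3^13 by squaring (build up from 3^1; each line after the first costs one multiplication):

3^1 = 3
3^2 = (3^1)^2 = 3^2 = 9
3^3 = 3 * 3^2 = 3 * 9 = 27
3^6 = (3^3)^2 = 27^2 = 729
3^12 = (3^6)^2 = 729^2 = 531441
3^13 = 3 * 3^12 = 3 * 531441 = 1594323

Result: 1594323
Multiplications needed: 5 (5 lines after 3^1)

3^13 = 1594323. Using exponentiation by squaring, this requires 5 multiplications. The key idea: if the exponent is even, square the half-power; if odd, multiply by the base once.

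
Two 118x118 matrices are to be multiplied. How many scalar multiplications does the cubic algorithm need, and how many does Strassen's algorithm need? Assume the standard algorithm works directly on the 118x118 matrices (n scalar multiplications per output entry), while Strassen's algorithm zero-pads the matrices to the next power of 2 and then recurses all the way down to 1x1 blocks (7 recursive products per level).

Matrix multiplication for 118x118 matrices:

Strassen's algorithm requires power-of-2 dimensions. Pad 118x118 to 128x128 (next power of 2).

Standard algorithm: 118^3 = 1643032 multiplications
Strassen's algorithm: 7^(log2(128)) = 7^7 = 823543 multiplications
Savings: 1643032 - 823543 = 819489 multiplications

Standard: 1643032 multiplications (118^3). Strassen: 823543 multiplications (7^7, after padding to 128x128). Strassen reduces 8 recursive multiplications to 7 at each level.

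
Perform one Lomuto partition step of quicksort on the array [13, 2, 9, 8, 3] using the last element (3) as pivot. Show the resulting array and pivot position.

Lomuto partition with pivot = 3:

Initial array: [13, 2, 9, 8, 3]

arr[0]=13 > 3: no swap
arr[1]=2 <= 3: swap with position 0, array becomes [2, 13, 9, 8, 3]
arr[2]=9 > 3: no swap
arr[3]=8 > 3: no swap

Place pivot at position 1: [2, 3, 9, 8, 13]
Pivot position: 1

After partitioning with pivot 3, the array becomes [2, 3, 9, 8, 13]. The pivot is placed at index 1. All elements to the left of the pivot are <= 3, and all elements to the right are > 3.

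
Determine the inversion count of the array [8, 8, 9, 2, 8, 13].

Finding inversions in [8, 8, 9, 2, 8, 13]:

(0, 3): arr[0]=8 > arr[3]=2
(1, 3): arr[1]=8 > arr[3]=2
(2, 3): arr[2]=9 > arr[3]=2
(2, 4): arr[2]=9 > arr[4]=8

Total inversions: 4

The array has 4 inversion(s): (0,3), (1,3), (2,3), (2,4). Each pair (i,j) satisfies i < j and arr[i] > arr[j].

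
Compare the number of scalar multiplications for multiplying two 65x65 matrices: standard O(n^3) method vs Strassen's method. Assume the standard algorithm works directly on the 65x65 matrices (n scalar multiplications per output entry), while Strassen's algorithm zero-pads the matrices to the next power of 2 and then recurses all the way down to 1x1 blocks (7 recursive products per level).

Matrix multiplication for 65x65 matrices:

Strassen's algorithm requires power-of-2 dimensions. Pad 65x65 to 128x128 (next power of 2).

Standard algorithm: 65^3 = 274625 multiplications
Strassen's algorithm: 7^(log2(128)) = 7^7 = 823543 multiplications
Difference: 274625 - 823543 = -548918 (Strassen uses MORE here due to padding overhead — for small or just-over-power-of-2 n, padding can outweigh the per-level savings)

Standard: 274625 multiplications (65^3). Strassen: 823543 multiplications (7^7, after padding to 128x128). Strassen reduces 8 recursive multiplications to 7 at each level.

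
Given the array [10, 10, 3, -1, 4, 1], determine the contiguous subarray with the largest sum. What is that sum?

Using Kadane's algorithm on [10, 10, 3, -1, 4, 1]:

Scanning through the array:
Position 1 (value 10): max_ending_here = 20, max_so_far = 20
Position 2 (value 3): max_ending_here = 23, max_so_far = 23
Position 3 (value -1): max_ending_here = 22, max_so_far = 23
Position 4 (value 4): max_ending_here = 26, max_so_far = 26
Position 5 (value 1): max_ending_here = 27, max_so_far = 27

Maximum subarray: [10, 10, 3, -1, 4, 1]
Maximum sum: 27

The maximum subarray is [10, 10, 3, -1, 4, 1] with sum 27. This subarray runs from index 0 to index 5.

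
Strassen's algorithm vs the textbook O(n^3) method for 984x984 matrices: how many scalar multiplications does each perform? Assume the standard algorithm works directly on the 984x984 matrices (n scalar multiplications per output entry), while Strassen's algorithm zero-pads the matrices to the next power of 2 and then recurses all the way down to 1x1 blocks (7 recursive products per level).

Matrix multiplication for 984x984 matrices:

Strassen's algorithm requires power-of-2 dimensions. Pad 984x984 to 1024x1024 (next power of 2).

Standard algorithm: 984^3 = 952763904 multiplications
Strassen's algorithm: 7^(log2(1024)) = 7^10 = 282475249 multiplications
Savings: 952763904 - 282475249 = 670288655 multiplications

Standard: 952763904 multiplications (984^3). Strassen: 282475249 multiplications (7^10, after padding to 1024x1024). Strassen reduces 8 recursive multiplications to 7 at each level.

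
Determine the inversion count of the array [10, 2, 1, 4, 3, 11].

Finding inversions in [10, 2, 1, 4, 3, 11]:

(0, 1): arr[0]=10 > arr[1]=2
(0, 2): arr[0]=10 > arr[2]=1
(0, 3): arr[0]=10 > arr[3]=4
(0, 4): arr[0]=10 > arr[4]=3
(1, 2): arr[1]=2 > arr[2]=1
(3, 4): arr[3]=4 > arr[4]=3

Total inversions: 6

The array has 6 inversion(s): (0,1), (0,2), (0,3), (0,4), (1,2), (3,4). Each pair (i,j) satisfies i < j and arr[i] > arr[j].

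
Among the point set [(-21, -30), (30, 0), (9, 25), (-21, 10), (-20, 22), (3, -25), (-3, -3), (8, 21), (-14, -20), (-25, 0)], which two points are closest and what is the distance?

Computing all pairwise distances among 10 points:

d((-21, -30), (30, 0)) = 59.1692
d((-21, -30), (9, 25)) = 62.6498
d((-21, -30), (-21, 10)) = 40.0
d((-21, -30), (-20, 22)) = 52.0096
d((-21, -30), (3, -25)) = 24.5153
d((-21, -30), (-3, -3)) = 32.45
d((-21, -30), (8, 21)) = 58.6686
d((-21, -30), (-14, -20)) = 12.2066
d((-21, -30), (-25, 0)) = 30.2655
d((30, 0), (9, 25)) = 32.6497
d((30, 0), (-21, 10)) = 51.9711
d((30, 0), (-20, 22)) = 54.626
d((30, 0), (3, -25)) = 36.7967
d((30, 0), (-3, -3)) = 33.1361
d((30, 0), (8, 21)) = 30.4138
d((30, 0), (-14, -20)) = 48.3322
d((30, 0), (-25, 0)) = 55.0
d((9, 25), (-21, 10)) = 33.541
d((9, 25), (-20, 22)) = 29.1548
d((9, 25), (3, -25)) = 50.3587
d((9, 25), (-3, -3)) = 30.4631
d((9, 25), (8, 21)) = 4.1231 <-- minimum
d((9, 25), (-14, -20)) = 50.5371
d((9, 25), (-25, 0)) = 42.2019
d((-21, 10), (-20, 22)) = 12.0416
d((-21, 10), (3, -25)) = 42.4382
d((-21, 10), (-3, -3)) = 22.2036
d((-21, 10), (8, 21)) = 31.0161
d((-21, 10), (-14, -20)) = 30.8058
d((-21, 10), (-25, 0)) = 10.7703
d((-20, 22), (3, -25)) = 52.3259
d((-20, 22), (-3, -3)) = 30.2324
d((-20, 22), (8, 21)) = 28.0179
d((-20, 22), (-14, -20)) = 42.4264
d((-20, 22), (-25, 0)) = 22.561
d((3, -25), (-3, -3)) = 22.8035
d((3, -25), (8, 21)) = 46.2709
d((3, -25), (-14, -20)) = 17.72
d((3, -25), (-25, 0)) = 37.5366
d((-3, -3), (8, 21)) = 26.4008
d((-3, -3), (-14, -20)) = 20.2485
d((-3, -3), (-25, 0)) = 22.2036
d((8, 21), (-14, -20)) = 46.5296
d((8, 21), (-25, 0)) = 39.1152
d((-14, -20), (-25, 0)) = 22.8254

Closest pair: (9, 25) and (8, 21) with distance 4.1231

The closest pair is (9, 25) and (8, 21) with Euclidean distance 4.1231. For 10 points, brute-force pairwise comparison is shown above. For large n, the divide-and-conquer algorithm (sort by x, recurse on halves, check the dividing strip) achieves O(n log n).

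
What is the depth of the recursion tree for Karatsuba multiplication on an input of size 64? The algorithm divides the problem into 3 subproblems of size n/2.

For divide and conquer with division factor 2:

Problem sizes at each level:
Level 0: 64
Level 1: 32
Level 2: 16
Level 3: 8
Level 4: 4
Level 5: 2
Level 6: 1

The root is level 0 and the size-1 base case is level 6 (the tree spans levels 0 through 6, i.e. 7 levels counting the root), so the depth is the number of divisions: log_2(64) = 6

The recursion tree depth is log_2(64) = 6. At each level, the problem size is divided by 2, so it takes 6 divisions to reduce to a base case of size 1. The algorithm makes 3 recursive calls at each level.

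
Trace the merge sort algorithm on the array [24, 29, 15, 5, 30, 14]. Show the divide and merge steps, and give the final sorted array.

Merge sort trace:

Split: [24, 29, 15, 5, 30, 14] -> [24, 29, 15] and [5, 30, 14]
  Split: [24, 29, 15] -> [24] and [29, 15]
    Split: [29, 15] -> [29] and [15]
    Merge: [29] + [15] -> [15, 29]
  Merge: [24] + [15, 29] -> [15, 24, 29]
  Split: [5, 30, 14] -> [5] and [30, 14]
    Split: [30, 14] -> [30] and [14]
    Merge: [30] + [14] -> [14, 30]
  Merge: [5] + [14, 30] -> [5, 14, 30]
Merge: [15, 24, 29] + [5, 14, 30] -> [5, 14, 15, 24, 29, 30]

Final sorted array: [5, 14, 15, 24, 29, 30]

The merge sort proceeds by recursively splitting the array and merging sorted halves.
After all merges, the sorted array is [5, 14, 15, 24, 29, 30].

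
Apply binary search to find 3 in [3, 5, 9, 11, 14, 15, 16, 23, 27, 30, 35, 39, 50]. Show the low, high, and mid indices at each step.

Binary search for 3 in [3, 5, 9, 11, 14, 15, 16, 23, 27, 30, 35, 39, 50]:

lo=0, hi=12, mid=6, arr[mid]=16 -> 16 > 3, search left half
lo=0, hi=5, mid=2, arr[mid]=9 -> 9 > 3, search left half
lo=0, hi=1, mid=0, arr[mid]=3 -> Found target at index 0!

Binary search finds 3 at index 0 after 3 comparisons. The search repeatedly halves the search space by comparing with the middle element.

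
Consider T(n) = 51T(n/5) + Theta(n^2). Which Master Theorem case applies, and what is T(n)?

Master Theorem for T(n) = 51T(n/5) + O(n^2):

a = 51, b = 5, c = 2
log_b(a) = log_5(51) = 2.4430

Case 1: c = 2 < log_5(51) = 2.4430
T(n) = O(n^(log_5 51))

For T(n) = 51T(n/5) + O(n^2): log_5(51) = 2.4430. This is Case 1 of the Master Theorem (c < log_b(a), work dominated by leaves), giving O(n^(log_5 51)).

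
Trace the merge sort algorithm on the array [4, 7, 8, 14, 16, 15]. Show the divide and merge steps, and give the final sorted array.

Merge sort trace:

Split: [4, 7, 8, 14, 16, 15] -> [4, 7, 8] and [14, 16, 15]
  Split: [4, 7, 8] -> [4] and [7, 8]
    Split: [7, 8] -> [7] and [8]
    Merge: [7] + [8] -> [7, 8]
  Merge: [4] + [7, 8] -> [4, 7, 8]
  Split: [14, 16, 15] -> [14] and [16, 15]
    Split: [16, 15] -> [16] and [15]
    Merge: [16] + [15] -> [15, 16]
  Merge: [14] + [15, 16] -> [14, 15, 16]
Merge: [4, 7, 8] + [14, 15, 16] -> [4, 7, 8, 14, 15, 16]

Final sorted array: [4, 7, 8, 14, 15, 16]

The merge sort proceeds by recursively splitting the array and merging sorted halves.
After all merges, the sorted array is [4, 7, 8, 14, 15, 16].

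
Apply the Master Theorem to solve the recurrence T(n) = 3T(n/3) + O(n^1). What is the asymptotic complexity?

Master Theorem for T(n) = 3T(n/3) + O(n^1):

a = 3, b = 3, c = 1
log_b(a) = log_3(3) = 1.0000

Case 2: c = 1 = log_3(3) = 1.0000
T(n) = O(n^1 log n) = O(n log n)

For T(n) = 3T(n/3) + O(n^1): log_3(3) = 1.0000. This is Case 2 of the Master Theorem (c = log_b(a), equal work at all levels), giving O(n log n).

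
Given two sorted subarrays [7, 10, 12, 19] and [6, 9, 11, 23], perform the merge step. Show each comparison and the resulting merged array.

Merging process:

Compare 7 vs 6: take 6 from right. Merged: [6]
Compare 7 vs 9: take 7 from left. Merged: [6, 7]
Compare 10 vs 9: take 9 from right. Merged: [6, 7, 9]
Compare 10 vs 11: take 10 from left. Merged: [6, 7, 9, 10]
Compare 12 vs 11: take 11 from right. Merged: [6, 7, 9, 10, 11]
Compare 12 vs 23: take 12 from left. Merged: [6, 7, 9, 10, 11, 12]
Compare 19 vs 23: take 19 from left. Merged: [6, 7, 9, 10, 11, 12, 19]
Append remaining from right: [23]. Merged: [6, 7, 9, 10, 11, 12, 19, 23]

Final merged array: [6, 7, 9, 10, 11, 12, 19, 23]
Total comparisons: 7

The merged array is [6, 7, 9, 10, 11, 12, 19, 23], requiring 7 comparisons. The merge step runs in O(n) time where n is the total number of elements.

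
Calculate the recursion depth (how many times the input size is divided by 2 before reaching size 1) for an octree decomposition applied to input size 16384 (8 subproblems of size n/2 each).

For divide and conquer with division factor 2:

Problem sizes at each level:
Level 0: 16384
Level 1: 8192
Level 2: 4096
Level 3: 2048
Level 4: 1024
Level 5: 512
Level 6: 256
Level 7: 128
Level 8: 64
Level 9: 32
Level 10: 16
Level 11: 8
Level 12: 4
Level 13: 2
Level 14: 1

The root is level 0 and the size-1 base case is level 14 (the tree spans levels 0 through 14, i.e. 15 levels counting the root), so the depth is the number of divisions: log_2(16384) = 14

The recursion tree depth is log_2(16384) = 14. At each level, the problem size is divided by 2, so it takes 14 divisions to reduce to a base case of size 1. The algorithm makes 8 recursive calls at each level.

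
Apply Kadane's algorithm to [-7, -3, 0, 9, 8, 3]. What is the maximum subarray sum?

Using Kadane's algorithm on [-7, -3, 0, 9, 8, 3]:

Scanning through the array:
Position 1 (value -3): max_ending_here = -3, max_so_far = -3
Position 2 (value 0): max_ending_here = 0, max_so_far = 0
Position 3 (value 9): max_ending_here = 9, max_so_far = 9
Position 4 (value 8): max_ending_here = 17, max_so_far = 17
Position 5 (value 3): max_ending_here = 20, max_so_far = 20

Maximum subarray: [0, 9, 8, 3]
Maximum sum: 20

The maximum subarray is [0, 9, 8, 3] with sum 20. This subarray runs from index 2 to index 5.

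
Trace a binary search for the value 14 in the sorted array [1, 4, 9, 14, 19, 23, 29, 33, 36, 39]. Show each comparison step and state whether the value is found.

Binary search for 14 in [1, 4, 9, 14, 19, 23, 29, 33, 36, 39]:

lo=0, hi=9, mid=4, arr[mid]=19 -> 19 > 14, search left half
lo=0, hi=3, mid=1, arr[mid]=4 -> 4 < 14, search right half
lo=2, hi=3, mid=2, arr[mid]=9 -> 9 < 14, search right half
lo=3, hi=3, mid=3, arr[mid]=14 -> Found target at index 3!

Binary search finds 14 at index 3 after 4 comparisons. The search repeatedly halves the search space by comparing with the middle element.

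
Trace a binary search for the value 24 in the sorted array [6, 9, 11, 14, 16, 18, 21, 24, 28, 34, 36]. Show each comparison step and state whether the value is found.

Binary search for 24 in [6, 9, 11, 14, 16, 18, 21, 24, 28, 34, 36]:

lo=0, hi=10, mid=5, arr[mid]=18 -> 18 < 24, search right half
lo=6, hi=10, mid=8, arr[mid]=28 -> 28 > 24, search left half
lo=6, hi=7, mid=6, arr[mid]=21 -> 21 < 24, search right half
lo=7, hi=7, mid=7, arr[mid]=24 -> Found target at index 7!

Binary search finds 24 at index 7 after 4 comparisons. The search repeatedly halves the search space by comparing with the middle element.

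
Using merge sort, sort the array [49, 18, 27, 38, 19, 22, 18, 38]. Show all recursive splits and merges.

Merge sort trace:

Split: [49, 18, 27, 38, 19, 22, 18, 38] -> [49, 18, 27, 38] and [19, 22, 18, 38]
  Split: [49, 18, 27, 38] -> [49, 18] and [27, 38]
    Split: [49, 18] -> [49] and [18]
    Merge: [49] + [18] -> [18, 49]
    Split: [27, 38] -> [27] and [38]
    Merge: [27] + [38] -> [27, 38]
  Merge: [18, 49] + [27, 38] -> [18, 27, 38, 49]
  Split: [19, 22, 18, 38] -> [19, 22] and [18, 38]
    Split: [19, 22] -> [19] and [22]
    Merge: [19] + [22] -> [19, 22]
    Split: [18, 38] -> [18] and [38]
    Merge: [18] + [38] -> [18, 38]
  Merge: [19, 22] + [18, 38] -> [18, 19, 22, 38]
Merge: [18, 27, 38, 49] + [18, 19, 22, 38] -> [18, 18, 19, 22, 27, 38, 38, 49]

Final sorted array: [18, 18, 19, 22, 27, 38, 38, 49]

The merge sort proceeds by recursively splitting the array and merging sorted halves.
After all merges, the sorted array is [18, 18, 19, 22, 27, 38, 38, 49].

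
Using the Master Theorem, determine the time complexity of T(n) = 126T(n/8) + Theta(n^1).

Master Theorem for T(n) = 126T(n/8) + O(n^1):

a = 126, b = 8, c = 1
log_b(a) = log_8(126) = 2.3258

Case 1: c = 1 < log_8(126) = 2.3258
T(n) = O(n^(log_8 126))

For T(n) = 126T(n/8) + O(n^1): log_8(126) = 2.3258. This is Case 1 of the Master Theorem (c < log_b(a), work dominated by leaves), giving O(n^(log_8 126)).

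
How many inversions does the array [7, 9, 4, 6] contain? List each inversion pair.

Finding inversions in [7, 9, 4, 6]:

(0, 2): arr[0]=7 > arr[2]=4
(0, 3): arr[0]=7 > arr[3]=6
(1, 2): arr[1]=9 > arr[2]=4
(1, 3): arr[1]=9 > arr[3]=6

Total inversions: 4

The array has 4 inversion(s): (0,2), (0,3), (1,2), (1,3). Each pair (i,j) satisfies i < j and arr[i] > arr[j].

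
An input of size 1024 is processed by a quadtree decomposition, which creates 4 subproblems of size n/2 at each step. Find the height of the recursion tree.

For divide and conquer with division factor 2:

Problem sizes at each level:
Level 0: 1024
Level 1: 512
Level 2: 256
Level 3: 128
Level 4: 64
Level 5: 32
Level 6: 16
Level 7: 8
Level 8: 4
Level 9: 2
Level 10: 1

The root is level 0 and the size-1 base case is level 10 (the tree spans levels 0 through 10, i.e. 11 levels counting the root), so the depth is the number of divisions: log_2(1024) = 10

The recursion tree depth is log_2(1024) = 10. At each level, the problem size is divided by 2, so it takes 10 divisions to reduce to a base case of size 1. The algorithm makes 4 recursive calls at each level.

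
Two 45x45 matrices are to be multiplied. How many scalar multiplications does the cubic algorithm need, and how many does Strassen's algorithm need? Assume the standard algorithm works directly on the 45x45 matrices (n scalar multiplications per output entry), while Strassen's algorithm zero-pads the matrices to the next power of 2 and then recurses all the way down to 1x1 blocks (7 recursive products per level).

Matrix multiplication for 45x45 matrices:

Strassen's algorithm requires power-of-2 dimensions. Pad 45x45 to 64x64 (next power of 2).

Standard algorithm: 45^3 = 91125 multiplications
Strassen's algorithm: 7^(log2(64)) = 7^6 = 117649 multiplications
Difference: 91125 - 117649 = -26524 (Strassen uses MORE here due to padding overhead — for small or just-over-power-of-2 n, padding can outweigh the per-level savings)

Standard: 91125 multiplications (45^3). Strassen: 117649 multiplications (7^6, after padding to 64x64). Strassen reduces 8 recursive multiplications to 7 at each level.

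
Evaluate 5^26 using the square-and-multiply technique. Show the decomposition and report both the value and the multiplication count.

Computing 5^26 by squaring (build up from 5^1; each line after the first costs one multiplication):

5^1 = 5
5^2 = (5^1)^2 = 5^2 = 25
5^3 = 5 * 5^2 = 5 * 25 = 125
5^6 = (5^3)^2 = 125^2 = 15625
5^12 = (5^6)^2 = 15625^2 = 244140625
5^13 = 5 * 5^12 = 5 * 244140625 = 1220703125
5^26 = (5^13)^2 = 1220703125^2 = 1490116119384765625

Result: 1490116119384765625
Multiplications needed: 6 (6 lines after 5^1)

5^26 = 1490116119384765625. Using exponentiation by squaring, this requires 6 multiplications. The key idea: if the exponent is even, square the half-power; if odd, multiply by the base once.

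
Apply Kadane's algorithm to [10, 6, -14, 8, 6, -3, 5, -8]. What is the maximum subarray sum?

Using Kadane's algorithm on [10, 6, -14, 8, 6, -3, 5, -8]:

Scanning through the array:
Position 1 (value 6): max_ending_here = 16, max_so_far = 16
Position 2 (value -14): max_ending_here = 2, max_so_far = 16
Position 3 (value 8): max_ending_here = 10, max_so_far = 16
Position 4 (value 6): max_ending_here = 16, max_so_far = 16
Position 5 (value -3): max_ending_here = 13, max_so_far = 16
Position 6 (value 5): max_ending_here = 18, max_so_far = 18
Position 7 (value -8): max_ending_here = 10, max_so_far = 18

Maximum subarray: [10, 6, -14, 8, 6, -3, 5]
Maximum sum: 18

The maximum subarray is [10, 6, -14, 8, 6, -3, 5] with sum 18. This subarray runs from index 0 to index 6.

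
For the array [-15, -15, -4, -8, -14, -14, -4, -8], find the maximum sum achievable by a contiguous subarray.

Using Kadane's algorithm on [-15, -15, -4, -8, -14, -14, -4, -8]:

Scanning through the array:
Position 1 (value -15): max_ending_here = -15, max_so_far = -15
Position 2 (value -4): max_ending_here = -4, max_so_far = -4
Position 3 (value -8): max_ending_here = -8, max_so_far = -4
Position 4 (value -14): max_ending_here = -14, max_so_far = -4
Position 5 (value -14): max_ending_here = -14, max_so_far = -4
Position 6 (value -4): max_ending_here = -4, max_so_far = -4
Position 7 (value -8): max_ending_here = -8, max_so_far = -4

Maximum subarray: [-4]
Maximum sum: -4

The maximum subarray is [-4] with sum -4. This subarray runs from index 2 to index 2.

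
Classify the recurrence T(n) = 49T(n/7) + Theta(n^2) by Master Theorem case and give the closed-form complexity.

Master Theorem for T(n) = 49T(n/7) + O(n^2):

a = 49, b = 7, c = 2
log_b(a) = log_7(49) = 2.0000

Case 2: c = 2 = log_7(49) = 2.0000
T(n) = O(n^2 log n) = O(n^2 log n)

For T(n) = 49T(n/7) + O(n^2): log_7(49) = 2.0000. This is Case 2 of the Master Theorem (c = log_b(a), equal work at all levels), giving O(n^2 log n).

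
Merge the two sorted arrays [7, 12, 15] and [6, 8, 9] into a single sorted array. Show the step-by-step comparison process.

Merging process:

Compare 7 vs 6: take 6 from right. Merged: [6]
Compare 7 vs 8: take 7 from left. Merged: [6, 7]
Compare 12 vs 8: take 8 from right. Merged: [6, 7, 8]
Compare 12 vs 9: take 9 from right. Merged: [6, 7, 8, 9]
Append remaining from left: [12, 15]. Merged: [6, 7, 8, 9, 12, 15]

Final merged array: [6, 7, 8, 9, 12, 15]
Total comparisons: 4

The merged array is [6, 7, 8, 9, 12, 15], requiring 4 comparisons. The merge step runs in O(n) time where n is the total number of elements.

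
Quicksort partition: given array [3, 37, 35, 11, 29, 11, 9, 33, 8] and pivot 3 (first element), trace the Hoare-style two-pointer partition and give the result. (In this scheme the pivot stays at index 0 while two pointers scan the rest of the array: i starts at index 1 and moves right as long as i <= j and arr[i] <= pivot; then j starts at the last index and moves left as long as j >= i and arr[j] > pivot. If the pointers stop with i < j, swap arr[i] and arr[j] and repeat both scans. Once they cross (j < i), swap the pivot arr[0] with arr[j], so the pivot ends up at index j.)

Hoare-style two-pointer partition with pivot = 3:

Initial array: [3, 37, 35, 11, 29, 11, 9, 33, 8]

Pointers start at i = 1, j = 8.
i ends at 1, j ends at 0: the pointers have crossed (j < i), so scanning stops.

j = 0, so swapping arr[0] with arr[j] leaves the pivot at position 0: [3, 37, 35, 11, 29, 11, 9, 33, 8]
Pivot position: 0

After partitioning with pivot 3, the array becomes [3, 37, 35, 11, 29, 11, 9, 33, 8]. The pivot is placed at index 0. All elements to the left of the pivot are <= 3, and all elements to the right are > 3.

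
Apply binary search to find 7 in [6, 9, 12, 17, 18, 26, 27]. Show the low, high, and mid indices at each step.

Binary search for 7 in [6, 9, 12, 17, 18, 26, 27]:

lo=0, hi=6, mid=3, arr[mid]=17 -> 17 > 7, search left half
lo=0, hi=2, mid=1, arr[mid]=9 -> 9 > 7, search left half
lo=0, hi=0, mid=0, arr[mid]=6 -> 6 < 7, search right half
lo=1 > hi=0, target 7 not found

Binary search determines that 7 is not in the array after 3 comparisons. The search space was exhausted without finding the target.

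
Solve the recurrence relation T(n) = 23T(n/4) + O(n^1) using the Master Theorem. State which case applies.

Master Theorem for T(n) = 23T(n/4) + O(n^1):

a = 23, b = 4, c = 1
log_b(a) = log_4(23) = 2.2618

Case 1: c = 1 < log_4(23) = 2.2618
T(n) = O(n^(log_4 23))

For T(n) = 23T(n/4) + O(n^1): log_4(23) = 2.2618. This is Case 1 of the Master Theorem (c < log_b(a), work dominated by leaves), giving O(n^(log_4 23)).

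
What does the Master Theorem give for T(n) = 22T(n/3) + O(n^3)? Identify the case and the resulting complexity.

Master Theorem for T(n) = 22T(n/3) + O(n^3):

a = 22, b = 3, c = 3
log_b(a) = log_3(22) = 2.8136

Case 3: c = 3 > log_3(22) = 2.8136
T(n) = O(n^3) = O(n^3)

For T(n) = 22T(n/3) + O(n^3): log_3(22) = 2.8136. This is Case 3 of the Master Theorem (c > log_b(a), work dominated by root), giving O(n^3).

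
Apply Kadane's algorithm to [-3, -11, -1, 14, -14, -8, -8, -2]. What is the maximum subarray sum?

Using Kadane's algorithm on [-3, -11, -1, 14, -14, -8, -8, -2]:

Scanning through the array:
Position 1 (value -11): max_ending_here = -11, max_so_far = -3
Position 2 (value -1): max_ending_here = -1, max_so_far = -1
Position 3 (value 14): max_ending_here = 14, max_so_far = 14
Position 4 (value -14): max_ending_here = 0, max_so_far = 14
Position 5 (value -8): max_ending_here = -8, max_so_far = 14
Position 6 (value -8): max_ending_here = -8, max_so_far = 14
Position 7 (value -2): max_ending_here = -2, max_so_far = 14

Maximum subarray: [14]
Maximum sum: 14

The maximum subarray is [14] with sum 14. This subarray runs from index 3 to index 3.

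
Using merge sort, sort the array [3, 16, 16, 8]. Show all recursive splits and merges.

Merge sort trace:

Split: [3, 16, 16, 8] -> [3, 16] and [16, 8]
  Split: [3, 16] -> [3] and [16]
  Merge: [3] + [16] -> [3, 16]
  Split: [16, 8] -> [16] and [8]
  Merge: [16] + [8] -> [8, 16]
Merge: [3, 16] + [8, 16] -> [3, 8, 16, 16]

Final sorted array: [3, 8, 16, 16]

The merge sort proceeds by recursively splitting the array and merging sorted halves.
After all merges, the sorted array is [3, 8, 16, 16].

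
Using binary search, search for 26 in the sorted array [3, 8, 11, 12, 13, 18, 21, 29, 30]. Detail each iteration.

Binary search for 26 in [3, 8, 11, 12, 13, 18, 21, 29, 30]:

lo=0, hi=8, mid=4, arr[mid]=13 -> 13 < 26, search right half
lo=5, hi=8, mid=6, arr[mid]=21 -> 21 < 26, search right half
lo=7, hi=8, mid=7, arr[mid]=29 -> 29 > 26, search left half
lo=7 > hi=6, target 26 not found

Binary search determines that 26 is not in the array after 3 comparisons. The search space was exhausted without finding the target.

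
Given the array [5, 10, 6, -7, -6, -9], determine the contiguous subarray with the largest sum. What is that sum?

Using Kadane's algorithm on [5, 10, 6, -7, -6, -9]:

Scanning through the array:
Position 1 (value 10): max_ending_here = 15, max_so_far = 15
Position 2 (value 6): max_ending_here = 21, max_so_far = 21
Position 3 (value -7): max_ending_here = 14, max_so_far = 21
Position 4 (value -6): max_ending_here = 8, max_so_far = 21
Position 5 (value -9): max_ending_here = -1, max_so_far = 21

Maximum subarray: [5, 10, 6]
Maximum sum: 21

The maximum subarray is [5, 10, 6] with sum 21. This subarray runs from index 0 to index 2.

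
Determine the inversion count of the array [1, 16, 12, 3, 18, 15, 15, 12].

Finding inversions in [1, 16, 12, 3, 18, 15, 15, 12]:

(1, 2): arr[1]=16 > arr[2]=12
(1, 3): arr[1]=16 > arr[3]=3
(1, 5): arr[1]=16 > arr[5]=15
(1, 6): arr[1]=16 > arr[6]=15
(1, 7): arr[1]=16 > arr[7]=12
(2, 3): arr[2]=12 > arr[3]=3
(4, 5): arr[4]=18 > arr[5]=15
(4, 6): arr[4]=18 > arr[6]=15
(4, 7): arr[4]=18 > arr[7]=12
(5, 7): arr[5]=15 > arr[7]=12
(6, 7): arr[6]=15 > arr[7]=12

Total inversions: 11

The array has 11 inversion(s): (1,2), (1,3), (1,5), (1,6), (1,7), (2,3), (4,5), (4,6), (4,7), (5,7), (6,7). Each pair (i,j) satisfies i < j and arr[i] > arr[j].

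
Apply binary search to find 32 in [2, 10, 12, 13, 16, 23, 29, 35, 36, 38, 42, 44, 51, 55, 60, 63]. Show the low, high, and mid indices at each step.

Binary search for 32 in [2, 10, 12, 13, 16, 23, 29, 35, 36, 38, 42, 44, 51, 55, 60, 63]:

lo=0, hi=15, mid=7, arr[mid]=35 -> 35 > 32, search left half
lo=0, hi=6, mid=3, arr[mid]=13 -> 13 < 32, search right half
lo=4, hi=6, mid=5, arr[mid]=23 -> 23 < 32, search right half
lo=6, hi=6, mid=6, arr[mid]=29 -> 29 < 32, search right half
lo=7 > hi=6, target 32 not found

Binary search determines that 32 is not in the array after 4 comparisons. The search space was exhausted without finding the target.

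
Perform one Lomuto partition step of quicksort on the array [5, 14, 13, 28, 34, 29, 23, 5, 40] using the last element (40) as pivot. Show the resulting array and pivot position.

Lomuto partition with pivot = 40:

Initial array: [5, 14, 13, 28, 34, 29, 23, 5, 40]

arr[0]=5 <= 40: swap with position 0, array becomes [5, 14, 13, 28, 34, 29, 23, 5, 40]
arr[1]=14 <= 40: swap with position 1, array becomes [5, 14, 13, 28, 34, 29, 23, 5, 40]
arr[2]=13 <= 40: swap with position 2, array becomes [5, 14, 13, 28, 34, 29, 23, 5, 40]
arr[3]=28 <= 40: swap with position 3, array becomes [5, 14, 13, 28, 34, 29, 23, 5, 40]
arr[4]=34 <= 40: swap with position 4, array becomes [5, 14, 13, 28, 34, 29, 23, 5, 40]
arr[5]=29 <= 40: swap with position 5, array becomes [5, 14, 13, 28, 34, 29, 23, 5, 40]
arr[6]=23 <= 40: swap with position 6, array becomes [5, 14, 13, 28, 34, 29, 23, 5, 40]
arr[7]=5 <= 40: swap with position 7, array becomes [5, 14, 13, 28, 34, 29, 23, 5, 40]

Place pivot at position 8: [5, 14, 13, 28, 34, 29, 23, 5, 40]
Pivot position: 8

After partitioning with pivot 40, the array becomes [5, 14, 13, 28, 34, 29, 23, 5, 40]. The pivot is placed at index 8. All elements to the left of the pivot are <= 40, and all elements to the right are > 40.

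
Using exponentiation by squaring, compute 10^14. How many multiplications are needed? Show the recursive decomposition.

Computing 10^14 by squaring (build up from 10^1; each line after the first costs one multiplication):

10^1 = 10
10^2 = (10^1)^2 = 10^2 = 100
10^3 = 10 * 10^2 = 10 * 100 = 1000
10^6 = (10^3)^2 = 1000^2 = 1000000
10^7 = 10 * 10^6 = 10 * 1000000 = 10000000
10^14 = (10^7)^2 = 10000000^2 = 100000000000000

Result: 100000000000000
Multiplications needed: 5 (5 lines after 10^1)

10^14 = 100000000000000. Using exponentiation by squaring, this requires 5 multiplications. The key idea: if the exponent is even, square the half-power; if odd, multiply by the base once.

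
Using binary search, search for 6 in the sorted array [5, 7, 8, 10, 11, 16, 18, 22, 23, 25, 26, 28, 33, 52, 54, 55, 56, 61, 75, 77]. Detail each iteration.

Binary search for 6 in [5, 7, 8, 10, 11, 16, 18, 22, 23, 25, 26, 28, 33, 52, 54, 55, 56, 61, 75, 77]:

lo=0, hi=19, mid=9, arr[mid]=25 -> 25 > 6, search left half
lo=0, hi=8, mid=4, arr[mid]=11 -> 11 > 6, search left half
lo=0, hi=3, mid=1, arr[mid]=7 -> 7 > 6, search left half
lo=0, hi=0, mid=0, arr[mid]=5 -> 5 < 6, search right half
lo=1 > hi=0, target 6 not found

Binary search determines that 6 is not in the array after 4 comparisons. The search space was exhausted without finding the target.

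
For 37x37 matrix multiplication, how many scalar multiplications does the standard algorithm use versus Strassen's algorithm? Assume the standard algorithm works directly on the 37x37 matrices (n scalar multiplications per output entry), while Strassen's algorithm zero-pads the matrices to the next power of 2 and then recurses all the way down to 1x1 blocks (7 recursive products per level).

Matrix multiplication for 37x37 matrices:

Strassen's algorithm requires power-of-2 dimensions. Pad 37x37 to 64x64 (next power of 2).

Standard algorithm: 37^3 = 50653 multiplications
Strassen's algorithm: 7^(log2(64)) = 7^6 = 117649 multiplications
Difference: 50653 - 117649 = -66996 (Strassen uses MORE here due to padding overhead — for small or just-over-power-of-2 n, padding can outweigh the per-level savings)

Standard: 50653 multiplications (37^3). Strassen: 117649 multiplications (7^6, after padding to 64x64). Strassen reduces 8 recursive multiplications to 7 at each level.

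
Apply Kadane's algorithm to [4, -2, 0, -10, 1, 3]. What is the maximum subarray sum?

Using Kadane's algorithm on [4, -2, 0, -10, 1, 3]:

Scanning through the array:
Position 1 (value -2): max_ending_here = 2, max_so_far = 4
Position 2 (value 0): max_ending_here = 2, max_so_far = 4
Position 3 (value -10): max_ending_here = -8, max_so_far = 4
Position 4 (value 1): max_ending_here = 1, max_so_far = 4
Position 5 (value 3): max_ending_here = 4, max_so_far = 4

Maximum subarray: [4]
Maximum sum: 4

The maximum subarray is [4] with sum 4. This subarray runs from index 0 to index 0.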